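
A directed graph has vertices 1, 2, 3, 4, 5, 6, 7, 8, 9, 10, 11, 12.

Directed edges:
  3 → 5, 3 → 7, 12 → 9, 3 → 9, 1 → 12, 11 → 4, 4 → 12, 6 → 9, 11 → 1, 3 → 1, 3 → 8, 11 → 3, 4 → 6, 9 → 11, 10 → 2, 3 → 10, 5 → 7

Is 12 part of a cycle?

12 is on a cycle iff 12 can reach itself via ≥1 edge.
12 → 9 → 11 → 1 → 12 — yes.

Yes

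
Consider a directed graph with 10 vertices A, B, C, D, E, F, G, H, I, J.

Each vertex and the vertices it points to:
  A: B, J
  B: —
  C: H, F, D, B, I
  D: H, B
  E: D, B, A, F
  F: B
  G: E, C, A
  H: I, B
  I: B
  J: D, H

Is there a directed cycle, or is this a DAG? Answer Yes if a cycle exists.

DFS with white/gray/black marking, starting from E:
E gray
  D gray
    H gray
      I gray
        B gray
        B black
      I black
      H→B: B black — skip
    H black
    D→B: B black — skip
  D black
  E→B: B black — skip
  A gray
    A→B: B black — skip
    J gray
      J→D: D black — skip
      J→H: H black — skip
    J black
  A black
  F gray
    F→B: B black — skip
  F black
E black
C gray
  C→H: H black — skip
  C→F: F black — skip
  C→D: D black — skip
  C→B: B black — skip
  C→I: I black — skip
C black
G gray
  G→E: E black — skip
  G→C: C black — skip
  G→A: A black — skip
G black
Every edge goes to a white or black vertex — no back edge, so the graph is acyclic.

No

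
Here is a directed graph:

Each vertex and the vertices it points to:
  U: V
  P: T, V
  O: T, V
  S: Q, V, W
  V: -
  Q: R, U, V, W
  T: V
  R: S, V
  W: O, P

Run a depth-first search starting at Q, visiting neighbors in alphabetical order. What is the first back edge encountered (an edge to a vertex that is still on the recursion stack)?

S→Q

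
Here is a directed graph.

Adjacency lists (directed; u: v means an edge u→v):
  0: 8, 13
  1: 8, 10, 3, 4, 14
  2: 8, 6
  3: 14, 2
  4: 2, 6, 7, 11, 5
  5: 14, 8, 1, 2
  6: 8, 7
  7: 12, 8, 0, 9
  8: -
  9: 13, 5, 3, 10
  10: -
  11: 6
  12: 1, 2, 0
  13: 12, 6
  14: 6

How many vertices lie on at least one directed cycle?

13

A vertex is on a directed cycle iff it belongs to a strongly connected component of size ≥ 2 (or has a self-loop).
The vertices on cycles are {0, 1, 2, 3, 4, 5, 6, 7, 9, 11, 12, 13, 14} — 13 in total.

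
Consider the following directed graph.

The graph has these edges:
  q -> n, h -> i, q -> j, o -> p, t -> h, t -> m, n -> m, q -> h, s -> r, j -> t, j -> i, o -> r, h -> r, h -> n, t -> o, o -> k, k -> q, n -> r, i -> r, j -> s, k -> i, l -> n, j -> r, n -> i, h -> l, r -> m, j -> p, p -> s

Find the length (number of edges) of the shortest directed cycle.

5

For each vertex v, BFS finds the shortest path from v back to v.
The shortest such closed walk is q → j → t → o → k → q, length 5.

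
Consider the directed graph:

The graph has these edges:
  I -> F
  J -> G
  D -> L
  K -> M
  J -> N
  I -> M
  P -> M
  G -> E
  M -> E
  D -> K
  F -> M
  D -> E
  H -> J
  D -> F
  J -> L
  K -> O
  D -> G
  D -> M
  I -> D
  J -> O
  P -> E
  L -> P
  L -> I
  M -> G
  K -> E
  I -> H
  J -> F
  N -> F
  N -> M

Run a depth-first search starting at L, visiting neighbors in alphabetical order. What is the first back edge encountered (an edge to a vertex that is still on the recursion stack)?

D→L

DFS from L (visiting neighbors in alphabetical order); mark gray on enter, black on exit:
L gray
  I gray
    D gray
      E gray
      E black
      F gray
        M gray
          M→E: E black — skip
          G gray
            G→E: E black — skip
          G black
        M black
      F black
      D→G: G black — skip
      K gray
        K→E: E black — skip
        K→M: M black — skip
        O gray
        O black
      K black
      D→L: L is gray → back edge
First back edge: D → L.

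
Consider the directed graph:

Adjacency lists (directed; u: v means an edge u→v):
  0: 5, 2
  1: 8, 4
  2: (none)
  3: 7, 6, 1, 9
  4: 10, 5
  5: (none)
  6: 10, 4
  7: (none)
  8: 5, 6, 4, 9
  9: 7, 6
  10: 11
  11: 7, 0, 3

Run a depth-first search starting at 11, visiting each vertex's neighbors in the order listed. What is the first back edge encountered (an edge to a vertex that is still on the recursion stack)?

DFS from 11 (visiting each vertex's neighbors in the order listed); mark gray on enter, black on exit:
11 gray
  7 gray
  7 black
  0 gray
    5 gray
    5 black
    2 gray
    2 black
  0 black
  3 gray
    3→7: 7 black — skip
    6 gray
      10 gray
        10→11: 11 is gray → back edge
First back edge: 10 → 11.

10→11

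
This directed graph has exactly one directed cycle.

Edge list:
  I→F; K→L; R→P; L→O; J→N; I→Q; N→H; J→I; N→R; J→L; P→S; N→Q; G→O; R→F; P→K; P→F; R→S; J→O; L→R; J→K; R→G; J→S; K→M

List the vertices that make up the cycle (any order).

DFS with gray/black marking from K:
K gray
  M gray
  M black
  L gray
    R gray
      G gray
        O gray
        O black
      G black
      S gray
      S black
      F gray
      F black
      P gray
        P→S: S black — skip
        P→K: K is gray → back edge
Back edge closes the cycle K → L → R → P → K; its vertices are {K, L, P, R}.

K, L, P, R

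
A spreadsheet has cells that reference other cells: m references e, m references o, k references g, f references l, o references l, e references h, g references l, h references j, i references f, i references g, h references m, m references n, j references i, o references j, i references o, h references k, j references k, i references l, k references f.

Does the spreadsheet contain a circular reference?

DFS with white/gray/black marking, starting from f:
f gray
  l gray
  l black
f black
e gray
  h gray
    m gray
      o gray
        j gray
          i gray
            g gray
              g→l: l black — skip
            g black
            i→o: o is gray → back edge
Back edge found, so a cycle exists: o → j → i → o.

Yes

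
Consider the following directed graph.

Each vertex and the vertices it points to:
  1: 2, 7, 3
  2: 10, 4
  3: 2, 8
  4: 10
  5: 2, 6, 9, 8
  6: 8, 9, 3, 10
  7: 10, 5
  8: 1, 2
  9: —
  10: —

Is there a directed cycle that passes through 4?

4 lies on a cycle iff there is a path from 4 back to itself.
Exploring from 4, it never reaches itself; equivalently, its strongly connected component is a singleton.

No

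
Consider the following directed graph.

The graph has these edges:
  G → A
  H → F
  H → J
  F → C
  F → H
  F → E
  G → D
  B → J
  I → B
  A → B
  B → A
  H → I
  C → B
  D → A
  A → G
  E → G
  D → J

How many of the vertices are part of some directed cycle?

A vertex is on a directed cycle iff it belongs to a strongly connected component of size ≥ 2 (or has a self-loop).
The vertices on cycles are {A, B, D, F, G, H} — 6 in total.

6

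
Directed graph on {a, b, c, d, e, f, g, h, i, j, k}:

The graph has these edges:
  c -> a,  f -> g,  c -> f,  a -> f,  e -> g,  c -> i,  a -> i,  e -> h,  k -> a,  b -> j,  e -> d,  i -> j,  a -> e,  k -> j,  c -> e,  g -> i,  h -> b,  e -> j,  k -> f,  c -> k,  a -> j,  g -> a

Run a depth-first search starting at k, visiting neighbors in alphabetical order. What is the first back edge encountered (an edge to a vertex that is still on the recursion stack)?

DFS from k (visiting neighbors in alphabetical order); mark gray on enter, black on exit:
k gray
  a gray
    e gray
      d gray
      d black
      g gray
        g→a: a is gray → back edge
First back edge: g → a.

g→a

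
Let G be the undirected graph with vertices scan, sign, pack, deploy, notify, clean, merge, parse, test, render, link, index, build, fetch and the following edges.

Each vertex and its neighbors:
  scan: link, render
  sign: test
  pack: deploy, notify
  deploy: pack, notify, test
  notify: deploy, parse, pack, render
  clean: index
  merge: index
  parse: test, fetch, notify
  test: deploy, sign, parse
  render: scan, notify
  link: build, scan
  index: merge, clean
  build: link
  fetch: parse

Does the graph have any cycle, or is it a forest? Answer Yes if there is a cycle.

DFS, tracking each vertex's parent; an edge to a visited non-parent vertex closes a cycle.
Start from sign:
visit sign (parent –)
  visit test (parent sign)
    visit deploy (parent test)
      visit pack (parent deploy)
        pack–deploy: parent, skip
        visit notify (parent pack)
          notify–deploy: deploy visited and ≠ parent → cycle
Cycle: deploy – pack – notify – deploy.

Yes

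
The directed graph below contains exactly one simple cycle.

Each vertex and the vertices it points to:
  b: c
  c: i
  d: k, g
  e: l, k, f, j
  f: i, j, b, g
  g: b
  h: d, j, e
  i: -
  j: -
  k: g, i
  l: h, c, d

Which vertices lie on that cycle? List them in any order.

e, h, l

DFS with gray/black marking from h:
h gray
  d gray
    k gray
      g gray
        b gray
          c gray
            i gray
            i black
          c black
        b black
      g black
      k→i: i black — skip
    k black
    d→g: g black — skip
  d black
  j gray
  j black
  e gray
    l gray
      l→h: h is gray → back edge
Back edge closes the cycle h → e → l → h; its vertices are {e, h, l}.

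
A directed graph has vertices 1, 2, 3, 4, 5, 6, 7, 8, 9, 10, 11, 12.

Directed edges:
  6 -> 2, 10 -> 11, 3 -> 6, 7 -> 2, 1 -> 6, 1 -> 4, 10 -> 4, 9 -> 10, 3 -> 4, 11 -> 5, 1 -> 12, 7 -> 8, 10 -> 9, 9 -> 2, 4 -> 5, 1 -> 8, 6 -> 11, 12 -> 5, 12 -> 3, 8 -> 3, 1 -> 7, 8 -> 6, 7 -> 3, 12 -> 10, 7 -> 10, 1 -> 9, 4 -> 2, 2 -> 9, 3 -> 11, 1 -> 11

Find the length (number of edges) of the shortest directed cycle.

2

For each vertex v, BFS finds the shortest path from v back to v.
The shortest such closed walk is 10 → 9 → 10, length 2.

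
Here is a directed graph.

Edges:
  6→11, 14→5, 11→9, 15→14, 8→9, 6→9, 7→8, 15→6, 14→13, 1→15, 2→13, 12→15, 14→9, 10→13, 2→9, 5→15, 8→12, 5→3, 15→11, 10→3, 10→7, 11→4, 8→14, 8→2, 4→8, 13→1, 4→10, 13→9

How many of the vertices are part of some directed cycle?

13

A vertex is on a directed cycle iff it belongs to a strongly connected component of size ≥ 2 (or has a self-loop).
The vertices on cycles are {1, 2, 4, 5, 6, 7, 8, 10, 11, 12, 13, 14, 15} — 13 in total.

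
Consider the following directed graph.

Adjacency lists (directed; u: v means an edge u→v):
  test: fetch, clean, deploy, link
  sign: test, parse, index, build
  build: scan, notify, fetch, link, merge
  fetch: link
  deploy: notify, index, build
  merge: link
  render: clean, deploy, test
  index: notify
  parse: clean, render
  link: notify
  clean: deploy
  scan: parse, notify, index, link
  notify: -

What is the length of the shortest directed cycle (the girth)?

For each vertex v, BFS finds the shortest path from v back to v.
The shortest such closed walk is build → scan → parse → render → deploy → build, length 5.

5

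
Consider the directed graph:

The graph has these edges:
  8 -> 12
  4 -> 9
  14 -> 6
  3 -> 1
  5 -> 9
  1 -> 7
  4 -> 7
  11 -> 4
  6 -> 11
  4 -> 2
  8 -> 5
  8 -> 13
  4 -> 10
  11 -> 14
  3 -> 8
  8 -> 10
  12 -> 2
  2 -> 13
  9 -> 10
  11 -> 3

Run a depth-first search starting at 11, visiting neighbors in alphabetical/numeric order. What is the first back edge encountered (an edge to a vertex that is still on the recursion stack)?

DFS from 11 (visiting neighbors in alphabetical/numeric order); mark gray on enter, black on exit:
11 gray
  3 gray
    1 gray
      7 gray
      7 black
    1 black
    8 gray
      5 gray
        9 gray
          10 gray
          10 black
        9 black
      5 black
      8→10: 10 black — skip
      12 gray
        2 gray
          13 gray
          13 black
        2 black
      12 black
      8→13: 13 black — skip
    8 black
  3 black
  4 gray
    4→2: 2 black — skip
    4→7: 7 black — skip
    4→9: 9 black — skip
    4→10: 10 black — skip
  4 black
  14 gray
    6 gray
      6→11: 11 is gray → back edge
First back edge: 6 → 11.

6->11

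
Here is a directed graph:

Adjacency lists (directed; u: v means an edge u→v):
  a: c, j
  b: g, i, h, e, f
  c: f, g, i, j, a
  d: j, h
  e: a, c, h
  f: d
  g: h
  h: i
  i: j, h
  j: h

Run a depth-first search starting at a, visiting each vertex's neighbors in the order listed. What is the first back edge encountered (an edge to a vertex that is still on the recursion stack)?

DFS from a (visiting each vertex's neighbors in the order listed); mark gray on enter, black on exit:
a gray
  c gray
    f gray
      d gray
        j gray
          h gray
            i gray
              i→j: j is gray → back edge
First back edge: i → j.

i→j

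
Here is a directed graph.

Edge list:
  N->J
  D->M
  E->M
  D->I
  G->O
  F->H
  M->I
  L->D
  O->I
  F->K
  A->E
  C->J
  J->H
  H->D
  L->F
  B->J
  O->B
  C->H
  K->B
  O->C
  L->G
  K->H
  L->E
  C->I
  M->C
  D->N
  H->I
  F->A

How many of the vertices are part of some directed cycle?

6

A vertex is on a directed cycle iff it belongs to a strongly connected component of size ≥ 2 (or has a self-loop).
The vertices on cycles are {C, D, H, J, M, N} — 6 in total.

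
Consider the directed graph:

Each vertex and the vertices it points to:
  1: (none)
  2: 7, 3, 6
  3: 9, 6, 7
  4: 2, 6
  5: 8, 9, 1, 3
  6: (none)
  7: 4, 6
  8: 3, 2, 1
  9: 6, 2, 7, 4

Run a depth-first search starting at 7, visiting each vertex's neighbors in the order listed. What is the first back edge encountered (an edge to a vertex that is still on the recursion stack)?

DFS from 7 (visiting each vertex's neighbors in the order listed); mark gray on enter, black on exit:
7 gray
  4 gray
    2 gray
      2→7: 7 is gray → back edge
First back edge: 2 → 7.

2->7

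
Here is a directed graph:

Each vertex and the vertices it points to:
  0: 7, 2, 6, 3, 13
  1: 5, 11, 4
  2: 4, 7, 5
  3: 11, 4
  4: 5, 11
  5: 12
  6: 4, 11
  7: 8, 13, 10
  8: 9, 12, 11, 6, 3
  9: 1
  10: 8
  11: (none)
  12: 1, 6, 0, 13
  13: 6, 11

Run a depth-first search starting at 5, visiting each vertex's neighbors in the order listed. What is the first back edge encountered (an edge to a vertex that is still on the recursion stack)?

1→5

DFS from 5 (visiting each vertex's neighbors in the order listed); mark gray on enter, black on exit:
5 gray
  12 gray
    1 gray
      1→5: 5 is gray → back edge
First back edge: 1 → 5.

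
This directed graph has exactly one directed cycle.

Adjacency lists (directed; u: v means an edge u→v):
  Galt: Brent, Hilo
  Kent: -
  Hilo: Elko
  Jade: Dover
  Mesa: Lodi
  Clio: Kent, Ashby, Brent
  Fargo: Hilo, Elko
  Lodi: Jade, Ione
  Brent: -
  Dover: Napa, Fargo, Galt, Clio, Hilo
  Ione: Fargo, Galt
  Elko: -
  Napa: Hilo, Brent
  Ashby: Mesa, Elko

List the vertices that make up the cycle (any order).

Clio, Jade, Lodi, Mesa, Ashby, Dover

DFS with gray/black marking from Lodi:
Lodi gray
  Jade gray
    Dover gray
      Napa gray
        Hilo gray
          Elko gray
          Elko black
        Hilo black
        Brent gray
        Brent black
      Napa black
      Fargo gray
        Fargo→Hilo: Hilo black — skip
        Fargo→Elko: Elko black — skip
      Fargo black
      Galt gray
        Galt→Brent: Brent black — skip
        Galt→Hilo: Hilo black — skip
      Galt black
      Clio gray
        Kent gray
        Kent black
        Ashby gray
          Mesa gray
            Mesa→Lodi: Lodi is gray → back edge
Back edge closes the cycle Lodi → Jade → Dover → Clio → Ashby → Mesa → Lodi; its vertices are {Clio, Jade, Lodi, Mesa, Ashby, Dover}.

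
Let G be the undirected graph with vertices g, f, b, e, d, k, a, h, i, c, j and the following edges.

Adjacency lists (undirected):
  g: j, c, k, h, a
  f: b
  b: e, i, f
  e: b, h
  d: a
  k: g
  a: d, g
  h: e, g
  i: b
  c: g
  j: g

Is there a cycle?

No

DFS, tracking each vertex's parent; an edge to a visited non-parent vertex closes a cycle.
Start from j:
visit j (parent –)
  visit g (parent j)
    g–j: parent, skip
    visit c (parent g)
      c–g: parent, skip
    visit k (parent g)
      k–g: parent, skip
    visit h (parent g)
      visit e (parent h)
        visit b (parent e)
          b–e: parent, skip
          visit i (parent b)
            i–b: parent, skip
          visit f (parent b)
            f–b: parent, skip
        e–h: parent, skip
      h–g: parent, skip
    visit a (parent g)
      visit d (parent a)
        d–a: parent, skip
      a–g: parent, skip
No non-parent visited neighbor found — the graph is a forest.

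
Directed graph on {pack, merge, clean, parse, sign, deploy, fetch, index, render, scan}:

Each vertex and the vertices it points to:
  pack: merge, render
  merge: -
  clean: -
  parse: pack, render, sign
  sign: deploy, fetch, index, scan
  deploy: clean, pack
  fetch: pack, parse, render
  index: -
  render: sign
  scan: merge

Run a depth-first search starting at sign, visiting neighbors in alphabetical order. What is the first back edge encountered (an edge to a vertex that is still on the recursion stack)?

render→sign

DFS from sign (visiting neighbors in alphabetical order); mark gray on enter, black on exit:
sign gray
  deploy gray
    clean gray
    clean black
    pack gray
      merge gray
      merge black
      render gray
        render→sign: sign is gray → back edge
First back edge: render → sign.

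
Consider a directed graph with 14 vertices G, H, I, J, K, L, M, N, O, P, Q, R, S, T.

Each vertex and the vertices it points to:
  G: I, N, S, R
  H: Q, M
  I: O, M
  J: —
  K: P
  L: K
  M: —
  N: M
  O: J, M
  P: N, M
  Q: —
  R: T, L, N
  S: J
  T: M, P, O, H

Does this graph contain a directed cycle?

No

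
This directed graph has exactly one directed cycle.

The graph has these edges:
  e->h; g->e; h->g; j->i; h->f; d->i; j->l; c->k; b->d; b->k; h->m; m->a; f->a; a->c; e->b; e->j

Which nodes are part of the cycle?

e, g, h

DFS with gray/black marking from e:
e gray
  h gray
    f gray
      a gray
        c gray
          k gray
          k black
        c black
      a black
    f black
    g gray
      g→e: e is gray → back edge
Back edge closes the cycle e → h → g → e; its vertices are {e, g, h}.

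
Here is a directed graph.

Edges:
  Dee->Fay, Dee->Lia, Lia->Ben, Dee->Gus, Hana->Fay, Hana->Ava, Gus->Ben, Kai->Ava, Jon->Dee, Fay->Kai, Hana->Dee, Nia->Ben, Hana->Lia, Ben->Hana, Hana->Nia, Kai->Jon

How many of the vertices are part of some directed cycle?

A vertex is on a directed cycle iff it belongs to a strongly connected component of size ≥ 2 (or has a self-loop).
The vertices on cycles are {Ben, Dee, Fay, Gus, Jon, Kai, Lia, Nia, Hana} — 9 in total.

9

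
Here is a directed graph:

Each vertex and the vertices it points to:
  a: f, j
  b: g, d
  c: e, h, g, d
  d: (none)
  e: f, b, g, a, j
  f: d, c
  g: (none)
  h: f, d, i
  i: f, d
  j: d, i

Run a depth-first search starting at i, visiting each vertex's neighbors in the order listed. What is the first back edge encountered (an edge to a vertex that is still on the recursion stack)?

DFS from i (visiting each vertex's neighbors in the order listed); mark gray on enter, black on exit:
i gray
  f gray
    d gray
    d black
    c gray
      e gray
        e→f: f is gray → back edge
First back edge: e → f.

e→f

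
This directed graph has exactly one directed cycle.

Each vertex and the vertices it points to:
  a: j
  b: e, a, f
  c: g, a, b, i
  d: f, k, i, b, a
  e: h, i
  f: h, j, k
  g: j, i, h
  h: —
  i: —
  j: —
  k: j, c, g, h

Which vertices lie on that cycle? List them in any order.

DFS with gray/black marking from b:
b gray
  e gray
    h gray
    h black
    i gray
    i black
  e black
  a gray
    j gray
    j black
  a black
  f gray
    f→h: h black — skip
    f→j: j black — skip
    k gray
      k→j: j black — skip
      c gray
        g gray
          g→j: j black — skip
          g→i: i black — skip
          g→h: h black — skip
        g black
        c→a: a black — skip
        c→b: b is gray → back edge
Back edge closes the cycle b → f → k → c → b; its vertices are {b, c, f, k}.

b, c, f, k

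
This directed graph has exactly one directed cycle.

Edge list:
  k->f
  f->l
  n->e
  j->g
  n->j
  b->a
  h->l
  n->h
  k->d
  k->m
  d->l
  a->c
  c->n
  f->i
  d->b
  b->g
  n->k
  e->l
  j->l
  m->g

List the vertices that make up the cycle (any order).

DFS with gray/black marking from n:
n gray
  j gray
    g gray
    g black
    l gray
    l black
  j black
  k gray
    f gray
      f→l: l black — skip
      i gray
      i black
    f black
    m gray
      m→g: g black — skip
    m black
    d gray
      b gray
        b→g: g black — skip
        a gray
          c gray
            c→n: n is gray → back edge
Back edge closes the cycle n → k → d → b → a → c → n; its vertices are {a, b, c, d, k, n}.

a, b, c, d, k, n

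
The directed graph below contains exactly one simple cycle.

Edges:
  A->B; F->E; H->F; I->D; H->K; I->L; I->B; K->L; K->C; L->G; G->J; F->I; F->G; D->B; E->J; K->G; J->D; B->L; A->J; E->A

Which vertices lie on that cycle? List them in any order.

B, D, G, J, L

DFS with gray/black marking from L:
L gray
  G gray
    J gray
      D gray
        B gray
          B→L: L is gray → back edge
Back edge closes the cycle L → G → J → D → B → L; its vertices are {B, D, G, J, L}.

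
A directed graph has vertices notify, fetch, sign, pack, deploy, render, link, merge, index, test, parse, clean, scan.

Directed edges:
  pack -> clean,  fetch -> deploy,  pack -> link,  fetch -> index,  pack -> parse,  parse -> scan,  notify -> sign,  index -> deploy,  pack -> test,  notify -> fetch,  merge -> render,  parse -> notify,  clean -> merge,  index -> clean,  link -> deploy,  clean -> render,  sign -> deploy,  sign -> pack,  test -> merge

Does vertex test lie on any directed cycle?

test lies on a cycle iff there is a path from test back to itself.
Exploring from test, it never reaches itself; equivalently, its strongly connected component is a singleton.

No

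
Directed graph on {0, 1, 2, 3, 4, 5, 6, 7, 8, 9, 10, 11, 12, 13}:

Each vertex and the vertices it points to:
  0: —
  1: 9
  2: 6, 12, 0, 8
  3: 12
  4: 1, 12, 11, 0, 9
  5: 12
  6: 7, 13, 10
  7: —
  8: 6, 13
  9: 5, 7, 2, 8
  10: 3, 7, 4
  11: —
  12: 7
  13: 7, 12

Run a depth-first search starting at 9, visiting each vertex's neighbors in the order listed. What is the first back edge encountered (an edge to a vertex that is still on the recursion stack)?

1→9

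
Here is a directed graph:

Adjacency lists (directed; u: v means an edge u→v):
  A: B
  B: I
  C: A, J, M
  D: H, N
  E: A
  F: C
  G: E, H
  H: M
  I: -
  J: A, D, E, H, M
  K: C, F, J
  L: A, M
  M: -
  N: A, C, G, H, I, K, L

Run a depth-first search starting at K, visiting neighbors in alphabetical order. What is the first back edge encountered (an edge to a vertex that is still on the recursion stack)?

DFS from K (visiting neighbors in alphabetical order); mark gray on enter, black on exit:
K gray
  C gray
    A gray
      B gray
        I gray
        I black
      B black
    A black
    J gray
      J→A: A black — skip
      D gray
        H gray
          M gray
          M black
        H black
        N gray
          N→A: A black — skip
          N→C: C is gray → back edge
First back edge: N → C.

N→C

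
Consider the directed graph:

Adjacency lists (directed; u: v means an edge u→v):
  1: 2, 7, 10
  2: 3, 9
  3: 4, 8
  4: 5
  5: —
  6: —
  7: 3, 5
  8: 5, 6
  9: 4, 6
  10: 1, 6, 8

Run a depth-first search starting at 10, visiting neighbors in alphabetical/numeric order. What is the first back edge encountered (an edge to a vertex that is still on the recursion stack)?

1→10

DFS from 10 (visiting neighbors in alphabetical/numeric order); mark gray on enter, black on exit:
10 gray
  1 gray
    2 gray
      3 gray
        4 gray
          5 gray
          5 black
        4 black
        8 gray
          8→5: 5 black — skip
          6 gray
          6 black
        8 black
      3 black
      9 gray
        9→4: 4 black — skip
        9→6: 6 black — skip
      9 black
    2 black
    7 gray
      7→3: 3 black — skip
      7→5: 5 black — skip
    7 black
    1→10: 10 is gray → back edge
First back edge: 1 → 10.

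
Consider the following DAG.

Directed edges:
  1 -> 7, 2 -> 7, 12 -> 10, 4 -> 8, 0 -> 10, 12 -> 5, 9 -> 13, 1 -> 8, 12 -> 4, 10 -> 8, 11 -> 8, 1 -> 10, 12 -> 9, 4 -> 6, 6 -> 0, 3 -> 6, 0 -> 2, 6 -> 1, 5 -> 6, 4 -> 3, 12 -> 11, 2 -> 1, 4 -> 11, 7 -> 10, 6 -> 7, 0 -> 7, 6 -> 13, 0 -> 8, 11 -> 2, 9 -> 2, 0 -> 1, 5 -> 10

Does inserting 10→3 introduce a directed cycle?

Yes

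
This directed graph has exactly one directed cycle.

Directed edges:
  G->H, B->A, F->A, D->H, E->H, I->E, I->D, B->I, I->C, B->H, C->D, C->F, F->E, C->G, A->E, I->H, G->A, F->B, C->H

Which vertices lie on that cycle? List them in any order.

B, C, F, I

DFS with gray/black marking from C:
C gray
  H gray
  H black
  G gray
    A gray
      E gray
        E→H: H black — skip
      E black
    A black
    G→H: H black — skip
  G black
  D gray
    D→H: H black — skip
  D black
  F gray
    F→E: E black — skip
    F→A: A black — skip
    B gray
      B→H: H black — skip
      B→A: A black — skip
      I gray
        I→E: E black — skip
        I→H: H black — skip
        I→C: C is gray → back edge
Back edge closes the cycle C → F → B → I → C; its vertices are {B, C, F, I}.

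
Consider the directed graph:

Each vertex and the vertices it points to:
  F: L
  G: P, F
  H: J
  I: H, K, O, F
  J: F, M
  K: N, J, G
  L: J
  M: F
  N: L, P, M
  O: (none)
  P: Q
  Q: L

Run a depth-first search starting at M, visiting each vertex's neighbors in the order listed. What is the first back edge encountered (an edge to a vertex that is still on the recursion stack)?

DFS from M (visiting each vertex's neighbors in the order listed); mark gray on enter, black on exit:
M gray
  F gray
    L gray
      J gray
        J→F: F is gray → back edge
First back edge: J → F.

J->F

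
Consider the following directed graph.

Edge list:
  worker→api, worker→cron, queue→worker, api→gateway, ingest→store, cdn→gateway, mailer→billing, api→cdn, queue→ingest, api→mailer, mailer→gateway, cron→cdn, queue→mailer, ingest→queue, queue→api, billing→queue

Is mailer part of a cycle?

mailer is on a cycle iff mailer can reach itself via ≥1 edge.
mailer → billing → queue → mailer — yes.

Yes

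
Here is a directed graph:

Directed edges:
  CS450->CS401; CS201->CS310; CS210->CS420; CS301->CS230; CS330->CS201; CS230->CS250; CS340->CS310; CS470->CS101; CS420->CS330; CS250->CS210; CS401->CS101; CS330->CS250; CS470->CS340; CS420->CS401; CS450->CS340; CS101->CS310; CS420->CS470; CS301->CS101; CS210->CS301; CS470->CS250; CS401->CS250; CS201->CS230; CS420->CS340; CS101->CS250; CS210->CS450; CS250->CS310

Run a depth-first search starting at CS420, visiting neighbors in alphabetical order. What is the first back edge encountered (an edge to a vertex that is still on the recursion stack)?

DFS from CS420 (visiting neighbors in alphabetical order); mark gray on enter, black on exit:
CS420 gray
  CS330 gray
    CS201 gray
      CS230 gray
        CS250 gray
          CS210 gray
            CS301 gray
              CS101 gray
                CS101→CS250: CS250 is gray → back edge
First back edge: CS101 → CS250.

CS101->CS250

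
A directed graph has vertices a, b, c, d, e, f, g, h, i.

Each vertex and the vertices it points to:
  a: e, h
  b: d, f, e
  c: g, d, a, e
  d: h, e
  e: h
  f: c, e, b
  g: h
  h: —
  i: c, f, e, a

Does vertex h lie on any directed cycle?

No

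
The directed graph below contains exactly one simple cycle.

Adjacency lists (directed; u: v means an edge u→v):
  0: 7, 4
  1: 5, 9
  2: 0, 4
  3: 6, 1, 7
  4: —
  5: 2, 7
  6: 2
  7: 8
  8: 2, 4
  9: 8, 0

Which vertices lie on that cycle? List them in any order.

DFS with gray/black marking from 0:
0 gray
  7 gray
    8 gray
      2 gray
        2→0: 0 is gray → back edge
Back edge closes the cycle 0 → 7 → 8 → 2 → 0; its vertices are {0, 2, 7, 8}.

0, 2, 7, 8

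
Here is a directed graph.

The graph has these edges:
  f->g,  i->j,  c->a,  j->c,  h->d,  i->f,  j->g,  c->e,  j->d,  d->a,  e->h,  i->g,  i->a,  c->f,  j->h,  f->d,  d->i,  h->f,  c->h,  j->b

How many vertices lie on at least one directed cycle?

7

A vertex is on a directed cycle iff it belongs to a strongly connected component of size ≥ 2 (or has a self-loop).
The vertices on cycles are {c, d, e, f, h, i, j} — 7 in total.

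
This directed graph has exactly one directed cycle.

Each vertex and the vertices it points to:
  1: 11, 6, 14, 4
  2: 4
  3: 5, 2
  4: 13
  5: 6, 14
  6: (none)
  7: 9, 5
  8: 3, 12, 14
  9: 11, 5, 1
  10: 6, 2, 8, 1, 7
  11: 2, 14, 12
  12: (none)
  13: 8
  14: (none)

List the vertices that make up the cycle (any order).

2, 3, 4, 8, 13

DFS with gray/black marking from 8:
8 gray
  3 gray
    5 gray
      6 gray
      6 black
      14 gray
      14 black
    5 black
    2 gray
      4 gray
        13 gray
          13→8: 8 is gray → back edge
Back edge closes the cycle 8 → 3 → 2 → 4 → 13 → 8; its vertices are {2, 3, 4, 8, 13}.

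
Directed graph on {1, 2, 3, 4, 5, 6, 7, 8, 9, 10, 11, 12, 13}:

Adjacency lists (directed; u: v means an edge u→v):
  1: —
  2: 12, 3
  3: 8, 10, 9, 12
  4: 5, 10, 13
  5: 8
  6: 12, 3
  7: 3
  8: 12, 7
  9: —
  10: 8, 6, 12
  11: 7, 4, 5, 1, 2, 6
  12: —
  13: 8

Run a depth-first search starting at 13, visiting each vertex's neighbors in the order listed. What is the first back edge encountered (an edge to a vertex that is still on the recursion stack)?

3->8

DFS from 13 (visiting each vertex's neighbors in the order listed); mark gray on enter, black on exit:
13 gray
  8 gray
    12 gray
    12 black
    7 gray
      3 gray
        3→8: 8 is gray → back edge
First back edge: 3 → 8.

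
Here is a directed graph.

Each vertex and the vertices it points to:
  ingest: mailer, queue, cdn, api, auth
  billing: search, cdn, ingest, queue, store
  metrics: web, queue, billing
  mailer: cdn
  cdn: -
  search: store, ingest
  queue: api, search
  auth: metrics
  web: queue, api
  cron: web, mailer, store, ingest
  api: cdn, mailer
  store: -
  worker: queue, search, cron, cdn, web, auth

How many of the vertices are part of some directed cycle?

7

A vertex is on a directed cycle iff it belongs to a strongly connected component of size ≥ 2 (or has a self-loop).
The vertices on cycles are {web, auth, queue, ingest, search, billing, metrics} — 7 in total.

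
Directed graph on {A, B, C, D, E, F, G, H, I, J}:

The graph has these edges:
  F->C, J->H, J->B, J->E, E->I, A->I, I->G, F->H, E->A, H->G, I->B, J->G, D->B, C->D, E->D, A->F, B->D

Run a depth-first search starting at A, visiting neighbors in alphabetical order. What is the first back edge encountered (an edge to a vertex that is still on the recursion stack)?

B->D

DFS from A (visiting neighbors in alphabetical order); mark gray on enter, black on exit:
A gray
  F gray
    C gray
      D gray
        B gray
          B→D: D is gray → back edge
First back edge: B → D.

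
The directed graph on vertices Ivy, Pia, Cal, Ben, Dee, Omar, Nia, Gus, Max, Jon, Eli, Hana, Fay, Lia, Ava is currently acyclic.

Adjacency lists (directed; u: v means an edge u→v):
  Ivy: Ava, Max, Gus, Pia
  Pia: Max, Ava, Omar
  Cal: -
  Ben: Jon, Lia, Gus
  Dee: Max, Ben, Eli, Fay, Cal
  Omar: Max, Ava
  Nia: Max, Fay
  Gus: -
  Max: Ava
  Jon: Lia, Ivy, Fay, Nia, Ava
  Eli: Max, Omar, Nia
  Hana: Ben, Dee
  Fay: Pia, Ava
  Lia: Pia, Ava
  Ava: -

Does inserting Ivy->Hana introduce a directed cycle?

Yes

Adding Ivy→Hana creates a cycle iff Hana can already reach Ivy.
Path from Hana: Hana → Ben → Jon → Ivy.
So Hana → … → Ivy → Hana is a cycle.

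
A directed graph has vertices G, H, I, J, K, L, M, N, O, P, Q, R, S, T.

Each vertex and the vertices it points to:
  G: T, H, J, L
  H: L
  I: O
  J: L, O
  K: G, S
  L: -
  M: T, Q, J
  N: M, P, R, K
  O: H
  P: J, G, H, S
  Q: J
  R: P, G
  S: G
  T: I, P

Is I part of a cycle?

I lies on a cycle iff there is a path from I back to itself.
Exploring from I, it never reaches itself; equivalently, its strongly connected component is a singleton.

No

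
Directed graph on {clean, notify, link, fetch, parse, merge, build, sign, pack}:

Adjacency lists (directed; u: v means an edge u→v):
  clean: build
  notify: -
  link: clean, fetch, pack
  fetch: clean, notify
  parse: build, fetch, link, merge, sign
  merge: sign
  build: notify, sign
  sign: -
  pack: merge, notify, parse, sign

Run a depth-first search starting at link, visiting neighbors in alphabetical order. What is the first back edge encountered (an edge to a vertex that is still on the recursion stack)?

DFS from link (visiting neighbors in alphabetical order); mark gray on enter, black on exit:
link gray
  clean gray
    build gray
      notify gray
      notify black
      sign gray
      sign black
    build black
  clean black
  fetch gray
    fetch→clean: clean black — skip
    fetch→notify: notify black — skip
  fetch black
  pack gray
    merge gray
      merge→sign: sign black — skip
    merge black
    pack→notify: notify black — skip
    parse gray
      parse→build: build black — skip
      parse→fetch: fetch black — skip
      parse→link: link is gray → back edge
First back edge: parse → link.

parse->link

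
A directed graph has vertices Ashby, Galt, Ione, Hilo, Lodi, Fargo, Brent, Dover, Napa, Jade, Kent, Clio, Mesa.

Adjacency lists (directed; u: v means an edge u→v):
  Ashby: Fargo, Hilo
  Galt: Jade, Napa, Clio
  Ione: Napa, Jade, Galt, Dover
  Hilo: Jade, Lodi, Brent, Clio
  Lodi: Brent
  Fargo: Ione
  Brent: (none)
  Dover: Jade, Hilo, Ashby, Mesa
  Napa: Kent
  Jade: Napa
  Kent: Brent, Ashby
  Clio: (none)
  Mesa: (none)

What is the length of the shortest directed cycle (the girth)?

4

For each vertex v, BFS finds the shortest path from v back to v.
The shortest such closed walk is Ione → Dover → Ashby → Fargo → Ione, length 4.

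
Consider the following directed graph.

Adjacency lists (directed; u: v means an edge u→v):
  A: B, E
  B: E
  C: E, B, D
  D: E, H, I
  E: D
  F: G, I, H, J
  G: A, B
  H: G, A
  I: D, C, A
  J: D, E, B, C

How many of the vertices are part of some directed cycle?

A vertex is on a directed cycle iff it belongs to a strongly connected component of size ≥ 2 (or has a self-loop).
The vertices on cycles are {A, B, C, D, E, G, H, I} — 8 in total.

8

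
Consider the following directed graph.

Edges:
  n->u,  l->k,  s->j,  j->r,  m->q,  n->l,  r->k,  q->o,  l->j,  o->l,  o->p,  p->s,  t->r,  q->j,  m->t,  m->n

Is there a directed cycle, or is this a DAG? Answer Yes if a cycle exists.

No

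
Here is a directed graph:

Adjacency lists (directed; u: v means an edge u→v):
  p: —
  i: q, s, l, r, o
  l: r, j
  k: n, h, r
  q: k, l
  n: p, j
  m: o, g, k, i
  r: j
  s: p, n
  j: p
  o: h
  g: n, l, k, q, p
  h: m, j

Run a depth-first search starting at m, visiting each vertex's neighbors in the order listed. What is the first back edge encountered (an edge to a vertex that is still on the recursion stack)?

DFS from m (visiting each vertex's neighbors in the order listed); mark gray on enter, black on exit:
m gray
  o gray
    h gray
      h→m: m is gray → back edge
First back edge: h → m.

h->m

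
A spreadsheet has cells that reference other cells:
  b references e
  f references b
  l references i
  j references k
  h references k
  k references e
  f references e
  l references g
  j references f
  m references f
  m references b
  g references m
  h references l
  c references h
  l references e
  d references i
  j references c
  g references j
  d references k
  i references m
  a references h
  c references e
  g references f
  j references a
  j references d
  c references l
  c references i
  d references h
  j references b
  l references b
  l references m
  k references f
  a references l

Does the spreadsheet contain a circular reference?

Yes

DFS with white/gray/black marking, starting from j:
j gray
  f gray
    b gray
      e gray
      e black
    b black
    f→e: e black — skip
  f black
  c gray
    c→e: e black — skip
    l gray
      g gray
        g→j: j is gray → back edge
Back edge found, so a cycle exists: j → c → l → g → j.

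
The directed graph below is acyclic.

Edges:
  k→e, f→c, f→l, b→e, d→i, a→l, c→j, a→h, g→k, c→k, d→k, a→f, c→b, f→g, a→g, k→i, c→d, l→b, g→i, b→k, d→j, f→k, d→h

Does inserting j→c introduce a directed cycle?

Adding j→c creates a cycle iff c can already reach j.
Path from c: c → j.
So c → … → j → c is a cycle.

Yes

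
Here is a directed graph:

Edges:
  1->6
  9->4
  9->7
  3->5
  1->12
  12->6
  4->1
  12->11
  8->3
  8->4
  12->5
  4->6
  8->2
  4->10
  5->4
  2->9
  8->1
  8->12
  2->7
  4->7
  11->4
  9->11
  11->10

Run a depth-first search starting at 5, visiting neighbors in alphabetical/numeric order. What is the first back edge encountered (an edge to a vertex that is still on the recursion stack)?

12→5

DFS from 5 (visiting neighbors in alphabetical/numeric order); mark gray on enter, black on exit:
5 gray
  4 gray
    1 gray
      6 gray
      6 black
      12 gray
        12→5: 5 is gray → back edge
First back edge: 12 → 5.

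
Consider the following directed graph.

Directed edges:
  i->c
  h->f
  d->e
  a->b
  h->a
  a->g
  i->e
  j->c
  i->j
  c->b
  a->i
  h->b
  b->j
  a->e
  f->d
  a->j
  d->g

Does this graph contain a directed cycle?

Yes

DFS with white/gray/black marking, starting from d:
d gray
  e gray
  e black
  g gray
  g black
d black
a gray
  j gray
    c gray
      b gray
        b→j: j is gray → back edge
Back edge found, so a cycle exists: j → c → b → j.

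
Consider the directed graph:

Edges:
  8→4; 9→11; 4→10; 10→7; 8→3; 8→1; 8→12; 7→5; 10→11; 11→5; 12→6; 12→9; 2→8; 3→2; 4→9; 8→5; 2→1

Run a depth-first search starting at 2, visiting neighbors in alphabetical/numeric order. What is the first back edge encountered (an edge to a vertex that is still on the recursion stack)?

DFS from 2 (visiting neighbors in alphabetical/numeric order); mark gray on enter, black on exit:
2 gray
  1 gray
  1 black
  8 gray
    8→1: 1 black — skip
    3 gray
      3→2: 2 is gray → back edge
First back edge: 3 → 2.

3→2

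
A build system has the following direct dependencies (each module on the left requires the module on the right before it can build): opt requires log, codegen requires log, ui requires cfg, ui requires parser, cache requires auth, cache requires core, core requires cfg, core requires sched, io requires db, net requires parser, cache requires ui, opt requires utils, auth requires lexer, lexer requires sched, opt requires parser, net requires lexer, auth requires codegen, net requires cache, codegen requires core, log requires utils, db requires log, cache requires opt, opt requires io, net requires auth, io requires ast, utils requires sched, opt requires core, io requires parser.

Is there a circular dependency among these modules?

No

DFS with white/gray/black marking, starting from utils:
utils gray
  sched gray
  sched black
utils black
cache gray
  auth gray
    codegen gray
      core gray
        cfg gray
        cfg black
        core→sched: sched black — skip
      core black
      log gray
        log→utils: utils black — skip
      log black
    codegen black
    lexer gray
      lexer→sched: sched black — skip
    lexer black
  auth black
  ui gray
    parser gray
    parser black
    ui→cfg: cfg black — skip
  ui black
  cache→core: core black — skip
  opt gray
    io gray
      db gray
        db→log: log black — skip
      db black
      ast gray
      ast black
      io→parser: parser black — skip
    io black
    opt→log: log black — skip
    opt→utils: utils black — skip
    opt→parser: parser black — skip
    opt→core: core black — skip
  opt black
cache black
net gray
  net→parser: parser black — skip
  net→lexer: lexer black — skip
  net→cache: cache black — skip
  net→auth: auth black — skip
net black
Every edge goes to a white or black vertex — no back edge, so the graph is acyclic.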